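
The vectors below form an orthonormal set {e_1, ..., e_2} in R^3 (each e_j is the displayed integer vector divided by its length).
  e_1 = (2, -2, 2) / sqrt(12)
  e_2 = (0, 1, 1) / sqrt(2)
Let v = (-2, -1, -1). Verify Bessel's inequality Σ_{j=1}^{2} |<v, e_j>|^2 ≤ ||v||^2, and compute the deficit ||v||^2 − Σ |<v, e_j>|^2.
Σ |<v, e_j>|^2 = 10/3; ||v||^2 = 6; deficit = 8/3

Write each e_j = u_j / sqrt(<u_j, u_j>) where u_j is the displayed integer vector. Then <v, e_j> = <v, u_j> / sqrt(<u_j, u_j>), so |<v, e_j>|^2 = <v, u_j>^2 / <u_j, u_j>.
Coefficients: <v, e_1> = -4/sqrt(12), <v, e_2> = -2/sqrt(2).
Square and sum: Σ |<v, e_j>|^2 = 10/3.
Compute ||v||^2 = v·v = 6.
Deficit = 6 − 10/3 = 8/3 ≥ 0, confirming Bessel's inequality. (The deficit equals ||v − Σ <v,e_j> e_j||^2, the squared distance from v to span{e_j}.)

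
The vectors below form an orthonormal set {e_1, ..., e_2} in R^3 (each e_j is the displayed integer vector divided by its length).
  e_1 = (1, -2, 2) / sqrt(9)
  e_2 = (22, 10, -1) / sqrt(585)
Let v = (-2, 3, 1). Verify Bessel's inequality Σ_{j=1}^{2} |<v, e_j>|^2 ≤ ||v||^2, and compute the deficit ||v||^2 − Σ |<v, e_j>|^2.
Σ |<v, e_j>|^2 = 57/13; ||v||^2 = 14; deficit = 125/13

Write each e_j = u_j / sqrt(<u_j, u_j>) where u_j is the displayed integer vector. Then <v, e_j> = <v, u_j> / sqrt(<u_j, u_j>), so |<v, e_j>|^2 = <v, u_j>^2 / <u_j, u_j>.
Coefficients: <v, e_1> = -6/sqrt(9), <v, e_2> = -15/sqrt(585).
Square and sum: Σ |<v, e_j>|^2 = 57/13.
Compute ||v||^2 = v·v = 14.
Deficit = 14 − 57/13 = 125/13 ≥ 0, confirming Bessel's inequality. (The deficit equals ||v − Σ <v,e_j> e_j||^2, the squared distance from v to span{e_j}.)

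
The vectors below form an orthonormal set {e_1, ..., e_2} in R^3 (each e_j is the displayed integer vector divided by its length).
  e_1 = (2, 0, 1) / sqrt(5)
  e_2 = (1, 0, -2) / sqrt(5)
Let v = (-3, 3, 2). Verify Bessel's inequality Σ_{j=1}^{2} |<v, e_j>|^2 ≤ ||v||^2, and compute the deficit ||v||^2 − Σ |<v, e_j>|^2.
Σ |<v, e_j>|^2 = 13; ||v||^2 = 22; deficit = 9

Write each e_j = u_j / sqrt(<u_j, u_j>) where u_j is the displayed integer vector. Then <v, e_j> = <v, u_j> / sqrt(<u_j, u_j>), so |<v, e_j>|^2 = <v, u_j>^2 / <u_j, u_j>.
Coefficients: <v, e_1> = -4/sqrt(5), <v, e_2> = -7/sqrt(5).
Square and sum: Σ |<v, e_j>|^2 = 13.
Compute ||v||^2 = v·v = 22.
Deficit = 22 − 13 = 9 ≥ 0, confirming Bessel's inequality. (The deficit equals ||v − Σ <v,e_j> e_j||^2, the squared distance from v to span{e_j}.)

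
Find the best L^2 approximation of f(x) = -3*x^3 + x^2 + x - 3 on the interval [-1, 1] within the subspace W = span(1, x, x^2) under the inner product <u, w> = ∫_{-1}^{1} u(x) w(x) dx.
g(x) = x^2 - 4*x/5 - 3

The best approximation g ∈ W is the orthogonal projection of f onto W. Writing g = a_0 + a_1 x + a_2 x^2, the coefficients solve the normal equations G · a = b where
  G_{ij} = <φ_i, φ_j> and b_i = <f, φ_i>, with φ_0 = 1, φ_1 = x, φ_2 = x^2.
G =
  [2, 0, 2/3]
  [0, 2/3, 0]
  [2/3, 0, 2/5],
b = (-16/3, -8/15, -8/5).
Solving gives a_0 = -3, a_1 = -4/5, a_2 = 1, so
  g(x) = x^2 - 4*x/5 - 3.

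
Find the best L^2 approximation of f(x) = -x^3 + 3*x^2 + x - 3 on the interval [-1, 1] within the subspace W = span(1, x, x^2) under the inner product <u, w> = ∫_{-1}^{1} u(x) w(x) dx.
g(x) = 3*x^2 + 2*x/5 - 3

The best approximation g ∈ W is the orthogonal projection of f onto W. Writing g = a_0 + a_1 x + a_2 x^2, the coefficients solve the normal equations G · a = b where
  G_{ij} = <φ_i, φ_j> and b_i = <f, φ_i>, with φ_0 = 1, φ_1 = x, φ_2 = x^2.
G =
  [2, 0, 2/3]
  [0, 2/3, 0]
  [2/3, 0, 2/5],
b = (-4, 4/15, -4/5).
Solving gives a_0 = -3, a_1 = 2/5, a_2 = 3, so
  g(x) = 3*x^2 + 2*x/5 - 3.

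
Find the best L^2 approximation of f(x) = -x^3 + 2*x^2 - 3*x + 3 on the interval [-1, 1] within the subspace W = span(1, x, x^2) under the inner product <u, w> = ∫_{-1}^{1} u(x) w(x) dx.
g(x) = 2*x^2 - 18*x/5 + 3

The best approximation g ∈ W is the orthogonal projection of f onto W. Writing g = a_0 + a_1 x + a_2 x^2, the coefficients solve the normal equations G · a = b where
  G_{ij} = <φ_i, φ_j> and b_i = <f, φ_i>, with φ_0 = 1, φ_1 = x, φ_2 = x^2.
G =
  [2, 0, 2/3]
  [0, 2/3, 0]
  [2/3, 0, 2/5],
b = (22/3, -12/5, 14/5).
Solving gives a_0 = 3, a_1 = -18/5, a_2 = 2, so
  g(x) = 2*x^2 - 18*x/5 + 3.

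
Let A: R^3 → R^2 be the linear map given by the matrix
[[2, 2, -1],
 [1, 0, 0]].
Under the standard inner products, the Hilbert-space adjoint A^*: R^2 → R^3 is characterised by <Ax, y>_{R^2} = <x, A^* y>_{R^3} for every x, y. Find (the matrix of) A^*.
A^* = A^T =
[[2, 1],
 [2, 0],
 [-1, 0]]

For real matrices with standard dot products, the defining identity <Ax, y> = <x, A^* y> gives (Ax)^T y = x^T (A^*) y, i.e. x^T A^T y = x^T (A^*) y. Since this holds for all x, y, we must have A^* = A^T. Therefore
A^* =
[[2, 1],
 [2, 0],
 [-1, 0]].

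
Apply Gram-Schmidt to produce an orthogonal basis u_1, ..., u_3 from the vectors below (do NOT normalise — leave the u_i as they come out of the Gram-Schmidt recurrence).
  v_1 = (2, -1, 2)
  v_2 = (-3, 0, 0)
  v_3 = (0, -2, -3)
Orthogonal basis:
  u_1 = (2, -1, 2)
  u_2 = (-5/3, -2/3, 4/3)
  u_3 = (0, -14/5, -7/5)

Apply the Gram-Schmidt recurrence
  u_1 = v_1
  u_i = v_i − Σ_{j<i} ((v_i · u_j) / (u_j · u_j)) · u_j.

Step by step this gives:
  u_1 = (2, -1, 2)
  u_2 = (-5/3, -2/3, 4/3)
  u_3 = (0, -14/5, -7/5)

Orthogonality check:
  u_2 · u_1 = 0 (should be 0)
  u_3 · u_1 = 0 (should be 0)
  u_3 · u_2 = 0 (should be 0)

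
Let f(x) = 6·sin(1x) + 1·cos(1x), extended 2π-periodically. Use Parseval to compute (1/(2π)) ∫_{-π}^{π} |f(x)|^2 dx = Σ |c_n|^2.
Σ |c_n|^2 = 37/2

Expand |f|^2 and use orthogonality of {sin(nx), cos(mx)} on [-π, π]:
  ∫_{-π}^{π} sin(nx)^2 dx = π, ∫ cos(mx)^2 dx = π, and cross terms integrate to 0.
So ∫_{-π}^{π} f(x)^2 dx = 6^2 · π + 1^2 · π = (36 + 1)π.
Divide by 2π: (36 + 1)/2 = 37/2.
By Parseval, this equals Σ |c_n|^2.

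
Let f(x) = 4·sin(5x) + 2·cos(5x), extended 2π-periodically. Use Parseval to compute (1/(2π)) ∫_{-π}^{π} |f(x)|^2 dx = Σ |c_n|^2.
Σ |c_n|^2 = 10

Expand |f|^2 and use orthogonality of {sin(nx), cos(mx)} on [-π, π]:
  ∫_{-π}^{π} sin(nx)^2 dx = π, ∫ cos(mx)^2 dx = π, and cross terms integrate to 0.
So ∫_{-π}^{π} f(x)^2 dx = 4^2 · π + 2^2 · π = (16 + 4)π.
Divide by 2π: (16 + 4)/2 = 10.
By Parseval, this equals Σ |c_n|^2.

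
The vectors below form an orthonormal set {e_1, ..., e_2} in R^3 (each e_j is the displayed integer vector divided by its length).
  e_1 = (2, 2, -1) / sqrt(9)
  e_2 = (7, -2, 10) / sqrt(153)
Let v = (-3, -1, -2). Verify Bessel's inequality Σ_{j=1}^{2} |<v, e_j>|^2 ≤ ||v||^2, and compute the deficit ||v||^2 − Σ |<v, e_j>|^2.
Σ |<v, e_j>|^2 = 237/17; ||v||^2 = 14; deficit = 1/17

Write each e_j = u_j / sqrt(<u_j, u_j>) where u_j is the displayed integer vector. Then <v, e_j> = <v, u_j> / sqrt(<u_j, u_j>), so |<v, e_j>|^2 = <v, u_j>^2 / <u_j, u_j>.
Coefficients: <v, e_1> = -6/sqrt(9), <v, e_2> = -39/sqrt(153).
Square and sum: Σ |<v, e_j>|^2 = 237/17.
Compute ||v||^2 = v·v = 14.
Deficit = 14 − 237/17 = 1/17 ≥ 0, confirming Bessel's inequality. (The deficit equals ||v − Σ <v,e_j> e_j||^2, the squared distance from v to span{e_j}.)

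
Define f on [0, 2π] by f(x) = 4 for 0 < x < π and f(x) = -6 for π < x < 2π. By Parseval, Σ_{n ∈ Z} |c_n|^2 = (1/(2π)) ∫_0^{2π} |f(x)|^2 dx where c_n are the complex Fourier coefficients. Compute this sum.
Σ |c_n|^2 = 26

Parseval equates the L^2 energy of f (normalised by 1/(2π)) with the ℓ^2 sum of its Fourier coefficients: (1/(2π)) ∫_0^{2π} |f|^2 = Σ |c_n|^2.
Compute the left side: (1/(2π)) [∫_0^π 4^2 dx + ∫_π^{2π} (-6)^2 dx] = (1/(2π)) · (16π + 36π) = (16 + 36)/2 = 26.
So Σ_{n ∈ Z} |c_n|^2 = 26.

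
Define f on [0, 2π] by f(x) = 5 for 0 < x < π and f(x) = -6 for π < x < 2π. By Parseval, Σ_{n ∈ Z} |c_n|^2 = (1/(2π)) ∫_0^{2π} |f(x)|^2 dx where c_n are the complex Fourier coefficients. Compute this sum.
Σ |c_n|^2 = 61/2

Parseval equates the L^2 energy of f (normalised by 1/(2π)) with the ℓ^2 sum of its Fourier coefficients: (1/(2π)) ∫_0^{2π} |f|^2 = Σ |c_n|^2.
Compute the left side: (1/(2π)) [∫_0^π 5^2 dx + ∫_π^{2π} (-6)^2 dx] = (1/(2π)) · (25π + 36π) = (25 + 36)/2 = 61/2.
So Σ_{n ∈ Z} |c_n|^2 = 61/2.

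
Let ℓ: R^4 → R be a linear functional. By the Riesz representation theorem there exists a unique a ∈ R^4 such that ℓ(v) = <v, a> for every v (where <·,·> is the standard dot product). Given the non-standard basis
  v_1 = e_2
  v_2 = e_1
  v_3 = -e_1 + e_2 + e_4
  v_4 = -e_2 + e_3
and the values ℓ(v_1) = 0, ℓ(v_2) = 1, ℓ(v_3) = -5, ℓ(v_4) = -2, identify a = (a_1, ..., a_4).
a = (1, 0, -2, -4)

Write a = (a_1, ..., a_4) in the standard basis. For each basis vector v_i, ℓ(v_i) = <v_i, a> is a linear equation in the a_j's. Collect the n equations into a matrix system V a = ℓ, where row i of V is v_i (expressed in the standard basis). Since V is invertible (lower-triangular with 1s on the diagonal, up to permutation), solve by back-substitution:
  V =
[[0, 1, 0, 0],
 [1, 0, 0, 0],
 [-1, 1, 0, 1],
 [0, -1, 1, 0]]
  V a = (0, 1, -5, -2)
Solving gives a = (1, 0, -2, -4).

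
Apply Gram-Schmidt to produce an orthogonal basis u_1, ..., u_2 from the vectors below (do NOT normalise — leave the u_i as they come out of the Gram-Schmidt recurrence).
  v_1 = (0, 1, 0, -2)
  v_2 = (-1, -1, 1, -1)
Orthogonal basis:
  u_1 = (0, 1, 0, -2)
  u_2 = (-1, -6/5, 1, -3/5)

Apply the Gram-Schmidt recurrence
  u_1 = v_1
  u_i = v_i − Σ_{j<i} ((v_i · u_j) / (u_j · u_j)) · u_j.

Step by step this gives:
  u_1 = (0, 1, 0, -2)
  u_2 = (-1, -6/5, 1, -3/5)

Orthogonality check:
  u_2 · u_1 = 0 (should be 0)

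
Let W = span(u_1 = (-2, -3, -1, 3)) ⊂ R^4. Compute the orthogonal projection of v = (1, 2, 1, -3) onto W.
proj_W(v) = (36/23, 54/23, 18/23, -54/23)

Set up U = [u_1 | ... | u_1] ∈ R^(4×1). The projector onto W = col(U) is P = U (U^T U)^(-1) U^T.
Compute U^T U =
  [23],
and U^T v = (-18).
Solve U^T U · c = U^T v for the coefficients: c = (-18/23). The projection is proj_W(v) = U c.
Check: (v - proj_W(v)) · u_1 = 0  (should be 0).
Result: proj_W(v) = (36/23, 54/23, 18/23, -54/23).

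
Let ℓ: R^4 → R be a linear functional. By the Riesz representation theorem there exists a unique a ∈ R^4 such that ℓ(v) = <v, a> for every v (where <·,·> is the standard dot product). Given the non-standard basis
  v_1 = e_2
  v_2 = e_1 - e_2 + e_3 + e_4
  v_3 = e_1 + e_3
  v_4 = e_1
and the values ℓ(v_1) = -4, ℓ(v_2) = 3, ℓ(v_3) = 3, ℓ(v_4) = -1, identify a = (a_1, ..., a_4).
a = (-1, -4, 4, -4)

Write a = (a_1, ..., a_4) in the standard basis. For each basis vector v_i, ℓ(v_i) = <v_i, a> is a linear equation in the a_j's. Collect the n equations into a matrix system V a = ℓ, where row i of V is v_i (expressed in the standard basis). Since V is invertible (lower-triangular with 1s on the diagonal, up to permutation), solve by back-substitution:
  V =
[[0, 1, 0, 0],
 [1, -1, 1, 1],
 [1, 0, 1, 0],
 [1, 0, 0, 0]]
  V a = (-4, 3, 3, -1)
Solving gives a = (-1, -4, 4, -4).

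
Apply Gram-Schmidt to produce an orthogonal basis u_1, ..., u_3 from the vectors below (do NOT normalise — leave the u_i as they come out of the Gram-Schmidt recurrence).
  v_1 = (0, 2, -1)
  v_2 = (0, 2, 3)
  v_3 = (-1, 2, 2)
Orthogonal basis:
  u_1 = (0, 2, -1)
  u_2 = (0, 8/5, 16/5)
  u_3 = (-1, 0, 0)

Apply the Gram-Schmidt recurrence
  u_1 = v_1
  u_i = v_i − Σ_{j<i} ((v_i · u_j) / (u_j · u_j)) · u_j.

Step by step this gives:
  u_1 = (0, 2, -1)
  u_2 = (0, 8/5, 16/5)
  u_3 = (-1, 0, 0)

Orthogonality check:
  u_2 · u_1 = 0 (should be 0)
  u_3 · u_1 = 0 (should be 0)
  u_3 · u_2 = 0 (should be 0)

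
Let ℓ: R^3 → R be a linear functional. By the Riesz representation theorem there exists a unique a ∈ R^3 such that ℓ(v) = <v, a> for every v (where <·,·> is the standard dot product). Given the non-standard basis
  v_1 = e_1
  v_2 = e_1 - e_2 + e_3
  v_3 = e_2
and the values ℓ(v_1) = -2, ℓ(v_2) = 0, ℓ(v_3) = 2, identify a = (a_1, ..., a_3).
a = (-2, 2, 4)

Write a = (a_1, ..., a_3) in the standard basis. For each basis vector v_i, ℓ(v_i) = <v_i, a> is a linear equation in the a_j's. Collect the n equations into a matrix system V a = ℓ, where row i of V is v_i (expressed in the standard basis). Since V is invertible (lower-triangular with 1s on the diagonal, up to permutation), solve by back-substitution:
  V =
[[1, 0, 0],
 [1, -1, 1],
 [0, 1, 0]]
  V a = (-2, 0, 2)
Solving gives a = (-2, 2, 4).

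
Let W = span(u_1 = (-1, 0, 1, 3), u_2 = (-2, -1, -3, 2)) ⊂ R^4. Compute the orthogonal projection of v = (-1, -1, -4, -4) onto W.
proj_W(v) = (1/173, -152/173, -761/173, -611/173)

Set up U = [u_1 | ... | u_2] ∈ R^(4×2). The projector onto W = col(U) is P = U (U^T U)^(-1) U^T.
Compute U^T U =
  [11, 5]
  [5, 18],
and U^T v = (-15, 7).
Solve U^T U · c = U^T v for the coefficients: c = (-305/173, 152/173). The projection is proj_W(v) = U c.
Check: (v - proj_W(v)) · u_1 = 0  (should be 0).
Check: (v - proj_W(v)) · u_2 = 0  (should be 0).
Result: proj_W(v) = (1/173, -152/173, -761/173, -611/173).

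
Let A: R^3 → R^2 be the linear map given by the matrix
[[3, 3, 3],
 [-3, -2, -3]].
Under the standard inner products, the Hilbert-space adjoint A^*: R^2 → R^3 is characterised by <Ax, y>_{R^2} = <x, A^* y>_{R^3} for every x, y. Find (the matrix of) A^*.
A^* = A^T =
[[3, -3],
 [3, -2],
 [3, -3]]

For real matrices with standard dot products, the defining identity <Ax, y> = <x, A^* y> gives (Ax)^T y = x^T (A^*) y, i.e. x^T A^T y = x^T (A^*) y. Since this holds for all x, y, we must have A^* = A^T. Therefore
A^* =
[[3, -3],
 [3, -2],
 [3, -3]].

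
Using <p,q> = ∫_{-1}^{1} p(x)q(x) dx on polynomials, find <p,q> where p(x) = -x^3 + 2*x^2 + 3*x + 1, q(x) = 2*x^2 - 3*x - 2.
<p,q> = -128/15

Expand the product: p(x)·q(x) = -2*x^5 + 7*x^4 + 2*x^3 - 11*x^2 - 9*x - 2.
∫_{-1}^{1} of each monomial x^k gives [2/(k+1) if k even, 0 if k odd]. Integrating term-by-term (or equivalently evaluating the antiderivative F(x) = -x^6/3 + 7*x^5/5 + x^4/2 - 11*x^3/3 - 9*x^2/2 - 2*x at the endpoints):
  F(1) − F(−1) = -43/5 − (-1/15) = -128/15.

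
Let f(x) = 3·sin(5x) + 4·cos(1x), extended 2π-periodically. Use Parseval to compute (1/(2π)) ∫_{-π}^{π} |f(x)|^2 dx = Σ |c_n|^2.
Σ |c_n|^2 = 25/2

Expand |f|^2 and use orthogonality of {sin(nx), cos(mx)} on [-π, π]:
  ∫_{-π}^{π} sin(nx)^2 dx = π, ∫ cos(mx)^2 dx = π, and cross terms integrate to 0.
So ∫_{-π}^{π} f(x)^2 dx = 3^2 · π + 4^2 · π = (9 + 16)π.
Divide by 2π: (9 + 16)/2 = 25/2.
By Parseval, this equals Σ |c_n|^2.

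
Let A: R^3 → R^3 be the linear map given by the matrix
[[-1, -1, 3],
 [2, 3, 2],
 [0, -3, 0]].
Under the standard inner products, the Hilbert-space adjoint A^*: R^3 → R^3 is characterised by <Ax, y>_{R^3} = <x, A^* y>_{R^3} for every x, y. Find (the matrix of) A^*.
A^* = A^T =
[[-1, 2, 0],
 [-1, 3, -3],
 [3, 2, 0]]

For real matrices with standard dot products, the defining identity <Ax, y> = <x, A^* y> gives (Ax)^T y = x^T (A^*) y, i.e. x^T A^T y = x^T (A^*) y. Since this holds for all x, y, we must have A^* = A^T. Therefore
A^* =
[[-1, 2, 0],
 [-1, 3, -3],
 [3, 2, 0]].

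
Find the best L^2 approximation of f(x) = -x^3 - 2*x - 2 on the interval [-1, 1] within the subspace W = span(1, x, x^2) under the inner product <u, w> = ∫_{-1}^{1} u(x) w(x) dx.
g(x) = -13*x/5 - 2

The best approximation g ∈ W is the orthogonal projection of f onto W. Writing g = a_0 + a_1 x + a_2 x^2, the coefficients solve the normal equations G · a = b where
  G_{ij} = <φ_i, φ_j> and b_i = <f, φ_i>, with φ_0 = 1, φ_1 = x, φ_2 = x^2.
G =
  [2, 0, 2/3]
  [0, 2/3, 0]
  [2/3, 0, 2/5],
b = (-4, -26/15, -4/3).
Solving gives a_0 = -2, a_1 = -13/5, a_2 = 0, so
  g(x) = -13*x/5 - 2.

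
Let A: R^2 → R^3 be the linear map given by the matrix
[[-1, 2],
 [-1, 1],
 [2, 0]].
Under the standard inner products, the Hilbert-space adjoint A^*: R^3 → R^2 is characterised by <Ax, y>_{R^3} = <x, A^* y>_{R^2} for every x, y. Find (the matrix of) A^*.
A^* = A^T =
[[-1, -1, 2],
 [2, 1, 0]]

For real matrices with standard dot products, the defining identity <Ax, y> = <x, A^* y> gives (Ax)^T y = x^T (A^*) y, i.e. x^T A^T y = x^T (A^*) y. Since this holds for all x, y, we must have A^* = A^T. Therefore
A^* =
[[-1, -1, 2],
 [2, 1, 0]].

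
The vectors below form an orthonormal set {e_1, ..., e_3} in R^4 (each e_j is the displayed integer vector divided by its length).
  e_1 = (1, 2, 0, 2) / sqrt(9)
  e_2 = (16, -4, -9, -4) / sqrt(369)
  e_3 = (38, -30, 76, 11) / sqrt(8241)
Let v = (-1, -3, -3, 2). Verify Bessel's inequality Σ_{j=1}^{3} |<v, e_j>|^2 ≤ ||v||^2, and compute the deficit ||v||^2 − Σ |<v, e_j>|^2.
Σ |<v, e_j>|^2 = 902/201; ||v||^2 = 23; deficit = 3721/201

Write each e_j = u_j / sqrt(<u_j, u_j>) where u_j is the displayed integer vector. Then <v, e_j> = <v, u_j> / sqrt(<u_j, u_j>), so |<v, e_j>|^2 = <v, u_j>^2 / <u_j, u_j>.
Coefficients: <v, e_1> = -3/sqrt(9), <v, e_2> = 15/sqrt(369), <v, e_3> = -154/sqrt(8241).
Square and sum: Σ |<v, e_j>|^2 = 902/201.
Compute ||v||^2 = v·v = 23.
Deficit = 23 − 902/201 = 3721/201 ≥ 0, confirming Bessel's inequality. (The deficit equals ||v − Σ <v,e_j> e_j||^2, the squared distance from v to span{e_j}.)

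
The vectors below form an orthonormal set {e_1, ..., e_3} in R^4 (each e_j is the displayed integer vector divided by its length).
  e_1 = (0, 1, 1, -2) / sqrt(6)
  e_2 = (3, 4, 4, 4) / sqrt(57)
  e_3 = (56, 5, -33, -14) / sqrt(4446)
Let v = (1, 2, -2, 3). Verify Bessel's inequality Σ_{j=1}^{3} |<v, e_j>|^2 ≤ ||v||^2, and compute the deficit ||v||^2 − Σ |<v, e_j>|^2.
Σ |<v, e_j>|^2 = 153/13; ||v||^2 = 18; deficit = 81/13

Write each e_j = u_j / sqrt(<u_j, u_j>) where u_j is the displayed integer vector. Then <v, e_j> = <v, u_j> / sqrt(<u_j, u_j>), so |<v, e_j>|^2 = <v, u_j>^2 / <u_j, u_j>.
Coefficients: <v, e_1> = -6/sqrt(6), <v, e_2> = 15/sqrt(57), <v, e_3> = 90/sqrt(4446).
Square and sum: Σ |<v, e_j>|^2 = 153/13.
Compute ||v||^2 = v·v = 18.
Deficit = 18 − 153/13 = 81/13 ≥ 0, confirming Bessel's inequality. (The deficit equals ||v − Σ <v,e_j> e_j||^2, the squared distance from v to span{e_j}.)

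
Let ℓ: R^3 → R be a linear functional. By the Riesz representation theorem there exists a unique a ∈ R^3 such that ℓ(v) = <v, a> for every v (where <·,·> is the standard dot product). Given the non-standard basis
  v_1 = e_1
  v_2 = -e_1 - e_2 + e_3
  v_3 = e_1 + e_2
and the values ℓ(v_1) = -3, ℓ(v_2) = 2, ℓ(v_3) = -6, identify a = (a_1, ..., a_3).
a = (-3, -3, -4)

Write a = (a_1, ..., a_3) in the standard basis. For each basis vector v_i, ℓ(v_i) = <v_i, a> is a linear equation in the a_j's. Collect the n equations into a matrix system V a = ℓ, where row i of V is v_i (expressed in the standard basis). Since V is invertible (lower-triangular with 1s on the diagonal, up to permutation), solve by back-substitution:
  V =
[[1, 0, 0],
 [-1, -1, 1],
 [1, 1, 0]]
  V a = (-3, 2, -6)
Solving gives a = (-3, -3, -4).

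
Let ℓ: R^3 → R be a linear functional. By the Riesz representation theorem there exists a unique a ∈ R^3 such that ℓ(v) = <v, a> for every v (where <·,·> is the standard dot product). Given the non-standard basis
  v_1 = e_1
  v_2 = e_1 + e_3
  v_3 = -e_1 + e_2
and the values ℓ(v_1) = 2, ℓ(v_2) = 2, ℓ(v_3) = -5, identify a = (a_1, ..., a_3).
a = (2, -3, 0)

Write a = (a_1, ..., a_3) in the standard basis. For each basis vector v_i, ℓ(v_i) = <v_i, a> is a linear equation in the a_j's. Collect the n equations into a matrix system V a = ℓ, where row i of V is v_i (expressed in the standard basis). Since V is invertible (lower-triangular with 1s on the diagonal, up to permutation), solve by back-substitution:
  V =
[[1, 0, 0],
 [1, 0, 1],
 [-1, 1, 0]]
  V a = (2, 2, -5)
Solving gives a = (2, -3, 0).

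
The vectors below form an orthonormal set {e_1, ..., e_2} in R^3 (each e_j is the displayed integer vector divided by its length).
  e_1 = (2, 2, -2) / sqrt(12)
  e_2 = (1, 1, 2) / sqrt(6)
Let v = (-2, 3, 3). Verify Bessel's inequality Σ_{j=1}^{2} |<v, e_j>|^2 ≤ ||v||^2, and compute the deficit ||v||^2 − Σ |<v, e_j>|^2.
Σ |<v, e_j>|^2 = 19/2; ||v||^2 = 22; deficit = 25/2

Write each e_j = u_j / sqrt(<u_j, u_j>) where u_j is the displayed integer vector. Then <v, e_j> = <v, u_j> / sqrt(<u_j, u_j>), so |<v, e_j>|^2 = <v, u_j>^2 / <u_j, u_j>.
Coefficients: <v, e_1> = -4/sqrt(12), <v, e_2> = 7/sqrt(6).
Square and sum: Σ |<v, e_j>|^2 = 19/2.
Compute ||v||^2 = v·v = 22.
Deficit = 22 − 19/2 = 25/2 ≥ 0, confirming Bessel's inequality. (The deficit equals ||v − Σ <v,e_j> e_j||^2, the squared distance from v to span{e_j}.)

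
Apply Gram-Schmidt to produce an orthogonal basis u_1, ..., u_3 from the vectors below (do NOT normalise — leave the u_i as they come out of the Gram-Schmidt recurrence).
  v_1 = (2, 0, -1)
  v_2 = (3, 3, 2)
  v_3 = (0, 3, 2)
Orthogonal basis:
  u_1 = (2, 0, -1)
  u_2 = (7/5, 3, 14/5)
  u_3 = (-27/94, 63/94, -27/47)

Apply the Gram-Schmidt recurrence
  u_1 = v_1
  u_i = v_i − Σ_{j<i} ((v_i · u_j) / (u_j · u_j)) · u_j.

Step by step this gives:
  u_1 = (2, 0, -1)
  u_2 = (7/5, 3, 14/5)
  u_3 = (-27/94, 63/94, -27/47)

Orthogonality check:
  u_2 · u_1 = 0 (should be 0)
  u_3 · u_1 = 0 (should be 0)
  u_3 · u_2 = 0 (should be 0)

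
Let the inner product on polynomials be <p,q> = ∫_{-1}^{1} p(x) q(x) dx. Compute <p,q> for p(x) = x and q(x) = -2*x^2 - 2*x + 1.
<p,q> = -4/3

Expand the product: p(x)·q(x) = -2*x^3 - 2*x^2 + x.
∫_{-1}^{1} of each monomial x^k gives [2/(k+1) if k even, 0 if k odd]. Integrating term-by-term (or equivalently evaluating the antiderivative F(x) = -x^4/2 - 2*x^3/3 + x^2/2 at the endpoints):
  F(1) − F(−1) = -2/3 − (2/3) = -4/3.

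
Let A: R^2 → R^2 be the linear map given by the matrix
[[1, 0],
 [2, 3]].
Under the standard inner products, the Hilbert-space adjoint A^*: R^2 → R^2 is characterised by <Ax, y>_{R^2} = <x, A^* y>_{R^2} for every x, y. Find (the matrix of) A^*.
A^* = A^T =
[[1, 2],
 [0, 3]]

For real matrices with standard dot products, the defining identity <Ax, y> = <x, A^* y> gives (Ax)^T y = x^T (A^*) y, i.e. x^T A^T y = x^T (A^*) y. Since this holds for all x, y, we must have A^* = A^T. Therefore
A^* =
[[1, 2],
 [0, 3]].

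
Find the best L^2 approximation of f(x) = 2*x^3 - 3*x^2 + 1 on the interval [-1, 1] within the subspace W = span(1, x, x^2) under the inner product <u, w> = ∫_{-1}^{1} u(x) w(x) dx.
g(x) = -3*x^2 + 6*x/5 + 1

The best approximation g ∈ W is the orthogonal projection of f onto W. Writing g = a_0 + a_1 x + a_2 x^2, the coefficients solve the normal equations G · a = b where
  G_{ij} = <φ_i, φ_j> and b_i = <f, φ_i>, with φ_0 = 1, φ_1 = x, φ_2 = x^2.
G =
  [2, 0, 2/3]
  [0, 2/3, 0]
  [2/3, 0, 2/5],
b = (0, 4/5, -8/15).
Solving gives a_0 = 1, a_1 = 6/5, a_2 = -3, so
  g(x) = -3*x^2 + 6*x/5 + 1.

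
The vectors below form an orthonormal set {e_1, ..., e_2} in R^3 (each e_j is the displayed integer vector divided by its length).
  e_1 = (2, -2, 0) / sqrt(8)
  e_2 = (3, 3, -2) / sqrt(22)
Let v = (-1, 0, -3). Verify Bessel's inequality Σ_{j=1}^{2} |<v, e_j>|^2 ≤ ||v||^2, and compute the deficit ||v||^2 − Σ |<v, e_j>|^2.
Σ |<v, e_j>|^2 = 10/11; ||v||^2 = 10; deficit = 100/11

Write each e_j = u_j / sqrt(<u_j, u_j>) where u_j is the displayed integer vector. Then <v, e_j> = <v, u_j> / sqrt(<u_j, u_j>), so |<v, e_j>|^2 = <v, u_j>^2 / <u_j, u_j>.
Coefficients: <v, e_1> = -2/sqrt(8), <v, e_2> = 3/sqrt(22).
Square and sum: Σ |<v, e_j>|^2 = 10/11.
Compute ||v||^2 = v·v = 10.
Deficit = 10 − 10/11 = 100/11 ≥ 0, confirming Bessel's inequality. (The deficit equals ||v − Σ <v,e_j> e_j||^2, the squared distance from v to span{e_j}.)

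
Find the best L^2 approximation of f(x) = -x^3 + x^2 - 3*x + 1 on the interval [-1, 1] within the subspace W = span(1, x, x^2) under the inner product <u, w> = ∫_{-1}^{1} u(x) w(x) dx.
g(x) = x^2 - 18*x/5 + 1

The best approximation g ∈ W is the orthogonal projection of f onto W. Writing g = a_0 + a_1 x + a_2 x^2, the coefficients solve the normal equations G · a = b where
  G_{ij} = <φ_i, φ_j> and b_i = <f, φ_i>, with φ_0 = 1, φ_1 = x, φ_2 = x^2.
G =
  [2, 0, 2/3]
  [0, 2/3, 0]
  [2/3, 0, 2/5],
b = (8/3, -12/5, 16/15).
Solving gives a_0 = 1, a_1 = -18/5, a_2 = 1, so
  g(x) = x^2 - 18*x/5 + 1.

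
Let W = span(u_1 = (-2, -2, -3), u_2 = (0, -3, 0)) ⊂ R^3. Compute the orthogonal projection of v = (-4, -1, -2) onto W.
proj_W(v) = (-28/13, -1, -42/13)

Set up U = [u_1 | ... | u_2] ∈ R^(3×2). The projector onto W = col(U) is P = U (U^T U)^(-1) U^T.
Compute U^T U =
  [17, 6]
  [6, 9],
and U^T v = (16, 3).
Solve U^T U · c = U^T v for the coefficients: c = (14/13, -5/13). The projection is proj_W(v) = U c.
Check: (v - proj_W(v)) · u_1 = 0  (should be 0).
Check: (v - proj_W(v)) · u_2 = 0  (should be 0).
Result: proj_W(v) = (-28/13, -1, -42/13).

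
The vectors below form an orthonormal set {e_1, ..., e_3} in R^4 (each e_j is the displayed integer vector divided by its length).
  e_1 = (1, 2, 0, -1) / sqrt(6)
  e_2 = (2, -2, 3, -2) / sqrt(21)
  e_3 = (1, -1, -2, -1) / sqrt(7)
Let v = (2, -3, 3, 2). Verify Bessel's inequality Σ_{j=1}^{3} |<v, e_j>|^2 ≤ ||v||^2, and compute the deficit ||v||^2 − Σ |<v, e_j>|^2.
Σ |<v, e_j>|^2 = 18; ||v||^2 = 26; deficit = 8

Write each e_j = u_j / sqrt(<u_j, u_j>) where u_j is the displayed integer vector. Then <v, e_j> = <v, u_j> / sqrt(<u_j, u_j>), so |<v, e_j>|^2 = <v, u_j>^2 / <u_j, u_j>.
Coefficients: <v, e_1> = -6/sqrt(6), <v, e_2> = 15/sqrt(21), <v, e_3> = -3/sqrt(7).
Square and sum: Σ |<v, e_j>|^2 = 18.
Compute ||v||^2 = v·v = 26.
Deficit = 26 − 18 = 8 ≥ 0, confirming Bessel's inequality. (The deficit equals ||v − Σ <v,e_j> e_j||^2, the squared distance from v to span{e_j}.)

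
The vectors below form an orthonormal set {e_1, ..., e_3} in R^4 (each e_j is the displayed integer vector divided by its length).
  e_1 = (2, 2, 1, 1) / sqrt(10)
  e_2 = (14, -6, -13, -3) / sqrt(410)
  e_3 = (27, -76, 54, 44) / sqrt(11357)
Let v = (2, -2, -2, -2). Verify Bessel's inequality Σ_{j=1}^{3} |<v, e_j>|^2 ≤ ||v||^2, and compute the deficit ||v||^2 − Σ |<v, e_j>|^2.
Σ |<v, e_j>|^2 = 3948/277; ||v||^2 = 16; deficit = 484/277

Write each e_j = u_j / sqrt(<u_j, u_j>) where u_j is the displayed integer vector. Then <v, e_j> = <v, u_j> / sqrt(<u_j, u_j>), so |<v, e_j>|^2 = <v, u_j>^2 / <u_j, u_j>.
Coefficients: <v, e_1> = -4/sqrt(10), <v, e_2> = 72/sqrt(410), <v, e_3> = 10/sqrt(11357).
Square and sum: Σ |<v, e_j>|^2 = 3948/277.
Compute ||v||^2 = v·v = 16.
Deficit = 16 − 3948/277 = 484/277 ≥ 0, confirming Bessel's inequality. (The deficit equals ||v − Σ <v,e_j> e_j||^2, the squared distance from v to span{e_j}.)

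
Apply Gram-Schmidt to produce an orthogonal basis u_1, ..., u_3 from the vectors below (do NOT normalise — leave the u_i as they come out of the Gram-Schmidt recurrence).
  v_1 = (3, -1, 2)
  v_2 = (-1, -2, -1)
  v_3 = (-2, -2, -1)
Orthogonal basis:
  u_1 = (3, -1, 2)
  u_2 = (-5/14, -31/14, -4/7)
  u_3 = (-1/3, -1/15, 7/15)

Apply the Gram-Schmidt recurrence
  u_1 = v_1
  u_i = v_i − Σ_{j<i} ((v_i · u_j) / (u_j · u_j)) · u_j.

Step by step this gives:
  u_1 = (3, -1, 2)
  u_2 = (-5/14, -31/14, -4/7)
  u_3 = (-1/3, -1/15, 7/15)

Orthogonality check:
  u_2 · u_1 = 0 (should be 0)
  u_3 · u_1 = 0 (should be 0)
  u_3 · u_2 = 0 (should be 0)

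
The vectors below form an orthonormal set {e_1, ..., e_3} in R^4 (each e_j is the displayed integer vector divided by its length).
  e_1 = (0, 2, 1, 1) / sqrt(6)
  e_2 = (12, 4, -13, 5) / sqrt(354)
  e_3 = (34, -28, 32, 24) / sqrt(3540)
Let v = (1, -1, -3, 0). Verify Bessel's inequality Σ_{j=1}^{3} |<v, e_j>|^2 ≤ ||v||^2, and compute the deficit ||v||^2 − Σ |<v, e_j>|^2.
Σ |<v, e_j>|^2 = 161/15; ||v||^2 = 11; deficit = 4/15

Write each e_j = u_j / sqrt(<u_j, u_j>) where u_j is the displayed integer vector. Then <v, e_j> = <v, u_j> / sqrt(<u_j, u_j>), so |<v, e_j>|^2 = <v, u_j>^2 / <u_j, u_j>.
Coefficients: <v, e_1> = -5/sqrt(6), <v, e_2> = 47/sqrt(354), <v, e_3> = -34/sqrt(3540).
Square and sum: Σ |<v, e_j>|^2 = 161/15.
Compute ||v||^2 = v·v = 11.
Deficit = 11 − 161/15 = 4/15 ≥ 0, confirming Bessel's inequality. (The deficit equals ||v − Σ <v,e_j> e_j||^2, the squared distance from v to span{e_j}.)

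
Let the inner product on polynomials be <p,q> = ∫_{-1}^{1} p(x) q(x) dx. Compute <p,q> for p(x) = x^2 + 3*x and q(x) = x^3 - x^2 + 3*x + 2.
<p,q> = 122/15

Expand the product: p(x)·q(x) = x^5 + 2*x^4 + 11*x^2 + 6*x.
∫_{-1}^{1} of each monomial x^k gives [2/(k+1) if k even, 0 if k odd]. Integrating term-by-term (or equivalently evaluating the antiderivative F(x) = x^6/6 + 2*x^5/5 + 11*x^3/3 + 3*x^2 at the endpoints):
  F(1) − F(−1) = 217/30 − (-9/10) = 122/15.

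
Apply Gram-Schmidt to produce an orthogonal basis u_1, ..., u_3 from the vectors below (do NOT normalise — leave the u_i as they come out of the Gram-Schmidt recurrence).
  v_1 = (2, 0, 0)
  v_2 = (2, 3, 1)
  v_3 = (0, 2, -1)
Orthogonal basis:
  u_1 = (2, 0, 0)
  u_2 = (0, 3, 1)
  u_3 = (0, 1/2, -3/2)

Apply the Gram-Schmidt recurrence
  u_1 = v_1
  u_i = v_i − Σ_{j<i} ((v_i · u_j) / (u_j · u_j)) · u_j.

Step by step this gives:
  u_1 = (2, 0, 0)
  u_2 = (0, 3, 1)
  u_3 = (0, 1/2, -3/2)

Orthogonality check:
  u_2 · u_1 = 0 (should be 0)
  u_3 · u_1 = 0 (should be 0)
  u_3 · u_2 = 0 (should be 0)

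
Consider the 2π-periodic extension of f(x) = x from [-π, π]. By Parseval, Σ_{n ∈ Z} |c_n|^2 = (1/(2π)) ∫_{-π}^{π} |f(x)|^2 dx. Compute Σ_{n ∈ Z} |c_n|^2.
Σ |c_n|^2 = π^2/3

Expand and integrate term by term over [-π, π]:
  ∫ (x)^2 dx = 1·(2π^3/3); ∫ 2·1·(0)·x dx = 0 (odd integrand); ∫ 0^2 dx = 0·2π.
So (1/(2π)) ∫_{-π}^{π} (x)^2 dx = 1π^2/3 + 0 = π^2/3.
Parseval ⇒ Σ |c_n|^2 = π^2/3.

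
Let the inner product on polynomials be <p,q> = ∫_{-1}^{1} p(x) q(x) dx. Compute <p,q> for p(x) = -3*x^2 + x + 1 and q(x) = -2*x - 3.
<p,q> = -4/3

Expand the product: p(x)·q(x) = 6*x^3 + 7*x^2 - 5*x - 3.
∫_{-1}^{1} of each monomial x^k gives [2/(k+1) if k even, 0 if k odd]. Integrating term-by-term (or equivalently evaluating the antiderivative F(x) = 3*x^4/2 + 7*x^3/3 - 5*x^2/2 - 3*x at the endpoints):
  F(1) − F(−1) = -5/3 − (-1/3) = -4/3.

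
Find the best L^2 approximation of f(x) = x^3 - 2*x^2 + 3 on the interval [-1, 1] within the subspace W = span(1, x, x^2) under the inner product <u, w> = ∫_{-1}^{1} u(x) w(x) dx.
g(x) = -2*x^2 + 3*x/5 + 3

The best approximation g ∈ W is the orthogonal projection of f onto W. Writing g = a_0 + a_1 x + a_2 x^2, the coefficients solve the normal equations G · a = b where
  G_{ij} = <φ_i, φ_j> and b_i = <f, φ_i>, with φ_0 = 1, φ_1 = x, φ_2 = x^2.
G =
  [2, 0, 2/3]
  [0, 2/3, 0]
  [2/3, 0, 2/5],
b = (14/3, 2/5, 6/5).
Solving gives a_0 = 3, a_1 = 3/5, a_2 = -2, so
  g(x) = -2*x^2 + 3*x/5 + 3.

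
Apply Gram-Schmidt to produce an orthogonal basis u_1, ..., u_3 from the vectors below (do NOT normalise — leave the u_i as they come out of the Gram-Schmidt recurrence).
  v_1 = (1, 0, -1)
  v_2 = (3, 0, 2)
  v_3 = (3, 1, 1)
Orthogonal basis:
  u_1 = (1, 0, -1)
  u_2 = (5/2, 0, 5/2)
  u_3 = (0, 1, 0)

Apply the Gram-Schmidt recurrence
  u_1 = v_1
  u_i = v_i − Σ_{j<i} ((v_i · u_j) / (u_j · u_j)) · u_j.

Step by step this gives:
  u_1 = (1, 0, -1)
  u_2 = (5/2, 0, 5/2)
  u_3 = (0, 1, 0)

Orthogonality check:
  u_2 · u_1 = 0 (should be 0)
  u_3 · u_1 = 0 (should be 0)
  u_3 · u_2 = 0 (should be 0)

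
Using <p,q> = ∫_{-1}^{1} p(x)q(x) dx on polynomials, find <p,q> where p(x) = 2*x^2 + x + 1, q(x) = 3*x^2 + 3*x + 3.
<p,q> = 82/5

Expand the product: p(x)·q(x) = 6*x^4 + 9*x^3 + 12*x^2 + 6*x + 3.
∫_{-1}^{1} of each monomial x^k gives [2/(k+1) if k even, 0 if k odd]. Integrating term-by-term (or equivalently evaluating the antiderivative F(x) = 6*x^5/5 + 9*x^4/4 + 4*x^3 + 3*x^2 + 3*x at the endpoints):
  F(1) − F(−1) = 269/20 − (-59/20) = 82/5.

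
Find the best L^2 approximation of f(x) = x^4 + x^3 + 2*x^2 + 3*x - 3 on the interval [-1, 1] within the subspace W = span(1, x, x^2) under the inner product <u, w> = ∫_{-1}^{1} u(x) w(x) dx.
g(x) = 20*x^2/7 + 18*x/5 - 108/35

The best approximation g ∈ W is the orthogonal projection of f onto W. Writing g = a_0 + a_1 x + a_2 x^2, the coefficients solve the normal equations G · a = b where
  G_{ij} = <φ_i, φ_j> and b_i = <f, φ_i>, with φ_0 = 1, φ_1 = x, φ_2 = x^2.
G =
  [2, 0, 2/3]
  [0, 2/3, 0]
  [2/3, 0, 2/5],
b = (-64/15, 12/5, -32/35).
Solving gives a_0 = -108/35, a_1 = 18/5, a_2 = 20/7, so
  g(x) = 20*x^2/7 + 18*x/5 - 108/35.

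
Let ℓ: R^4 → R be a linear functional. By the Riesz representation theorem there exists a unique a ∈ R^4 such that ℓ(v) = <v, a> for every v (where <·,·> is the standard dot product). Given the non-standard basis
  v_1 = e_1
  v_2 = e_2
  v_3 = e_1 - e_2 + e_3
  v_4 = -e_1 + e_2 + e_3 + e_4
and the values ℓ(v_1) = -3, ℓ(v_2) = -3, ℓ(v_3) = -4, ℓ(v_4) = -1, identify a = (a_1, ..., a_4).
a = (-3, -3, -4, 3)

Write a = (a_1, ..., a_4) in the standard basis. For each basis vector v_i, ℓ(v_i) = <v_i, a> is a linear equation in the a_j's. Collect the n equations into a matrix system V a = ℓ, where row i of V is v_i (expressed in the standard basis). Since V is invertible (lower-triangular with 1s on the diagonal, up to permutation), solve by back-substitution:
  V =
[[1, 0, 0, 0],
 [0, 1, 0, 0],
 [1, -1, 1, 0],
 [-1, 1, 1, 1]]
  V a = (-3, -3, -4, -1)
Solving gives a = (-3, -3, -4, 3).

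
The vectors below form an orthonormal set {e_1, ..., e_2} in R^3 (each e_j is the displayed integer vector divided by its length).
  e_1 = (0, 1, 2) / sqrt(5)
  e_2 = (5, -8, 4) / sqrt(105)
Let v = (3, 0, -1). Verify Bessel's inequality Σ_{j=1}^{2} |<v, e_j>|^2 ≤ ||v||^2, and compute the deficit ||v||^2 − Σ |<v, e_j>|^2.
Σ |<v, e_j>|^2 = 41/21; ||v||^2 = 10; deficit = 169/21

Write each e_j = u_j / sqrt(<u_j, u_j>) where u_j is the displayed integer vector. Then <v, e_j> = <v, u_j> / sqrt(<u_j, u_j>), so |<v, e_j>|^2 = <v, u_j>^2 / <u_j, u_j>.
Coefficients: <v, e_1> = -2/sqrt(5), <v, e_2> = 11/sqrt(105).
Square and sum: Σ |<v, e_j>|^2 = 41/21.
Compute ||v||^2 = v·v = 10.
Deficit = 10 − 41/21 = 169/21 ≥ 0, confirming Bessel's inequality. (The deficit equals ||v − Σ <v,e_j> e_j||^2, the squared distance from v to span{e_j}.)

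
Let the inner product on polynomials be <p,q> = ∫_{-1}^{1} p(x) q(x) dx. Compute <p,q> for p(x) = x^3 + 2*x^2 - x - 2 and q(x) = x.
<p,q> = -4/15

Expand the product: p(x)·q(x) = x^4 + 2*x^3 - x^2 - 2*x.
∫_{-1}^{1} of each monomial x^k gives [2/(k+1) if k even, 0 if k odd]. Integrating term-by-term (or equivalently evaluating the antiderivative F(x) = x^5/5 + x^4/2 - x^3/3 - x^2 at the endpoints):
  F(1) − F(−1) = -19/30 − (-11/30) = -4/15.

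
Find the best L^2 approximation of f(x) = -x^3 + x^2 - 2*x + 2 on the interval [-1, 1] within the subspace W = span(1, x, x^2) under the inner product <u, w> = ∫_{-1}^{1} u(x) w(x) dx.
g(x) = x^2 - 13*x/5 + 2

The best approximation g ∈ W is the orthogonal projection of f onto W. Writing g = a_0 + a_1 x + a_2 x^2, the coefficients solve the normal equations G · a = b where
  G_{ij} = <φ_i, φ_j> and b_i = <f, φ_i>, with φ_0 = 1, φ_1 = x, φ_2 = x^2.
G =
  [2, 0, 2/3]
  [0, 2/3, 0]
  [2/3, 0, 2/5],
b = (14/3, -26/15, 26/15).
Solving gives a_0 = 2, a_1 = -13/5, a_2 = 1, so
  g(x) = x^2 - 13*x/5 + 2.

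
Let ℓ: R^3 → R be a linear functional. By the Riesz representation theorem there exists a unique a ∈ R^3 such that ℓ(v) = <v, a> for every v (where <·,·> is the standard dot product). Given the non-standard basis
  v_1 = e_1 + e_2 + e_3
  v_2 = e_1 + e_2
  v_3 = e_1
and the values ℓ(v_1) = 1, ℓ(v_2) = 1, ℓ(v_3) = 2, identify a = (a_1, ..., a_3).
a = (2, -1, 0)

Write a = (a_1, ..., a_3) in the standard basis. For each basis vector v_i, ℓ(v_i) = <v_i, a> is a linear equation in the a_j's. Collect the n equations into a matrix system V a = ℓ, where row i of V is v_i (expressed in the standard basis). Since V is invertible (lower-triangular with 1s on the diagonal, up to permutation), solve by back-substitution:
  V =
[[1, 1, 1],
 [1, 1, 0],
 [1, 0, 0]]
  V a = (1, 1, 2)
Solving gives a = (2, -1, 0).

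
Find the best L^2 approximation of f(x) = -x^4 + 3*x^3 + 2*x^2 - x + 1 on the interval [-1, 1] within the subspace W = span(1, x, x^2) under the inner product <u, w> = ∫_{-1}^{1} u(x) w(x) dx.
g(x) = 8*x^2/7 + 4*x/5 + 38/35

The best approximation g ∈ W is the orthogonal projection of f onto W. Writing g = a_0 + a_1 x + a_2 x^2, the coefficients solve the normal equations G · a = b where
  G_{ij} = <φ_i, φ_j> and b_i = <f, φ_i>, with φ_0 = 1, φ_1 = x, φ_2 = x^2.
G =
  [2, 0, 2/3]
  [0, 2/3, 0]
  [2/3, 0, 2/5],
b = (44/15, 8/15, 124/105).
Solving gives a_0 = 38/35, a_1 = 4/5, a_2 = 8/7, so
  g(x) = 8*x^2/7 + 4*x/5 + 38/35.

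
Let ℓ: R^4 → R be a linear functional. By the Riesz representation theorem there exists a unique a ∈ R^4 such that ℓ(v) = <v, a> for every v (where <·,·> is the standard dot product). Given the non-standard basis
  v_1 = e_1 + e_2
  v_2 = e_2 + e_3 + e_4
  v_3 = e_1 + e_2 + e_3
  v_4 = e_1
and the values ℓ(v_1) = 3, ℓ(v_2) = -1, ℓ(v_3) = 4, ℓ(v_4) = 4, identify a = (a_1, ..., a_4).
a = (4, -1, 1, -1)

Write a = (a_1, ..., a_4) in the standard basis. For each basis vector v_i, ℓ(v_i) = <v_i, a> is a linear equation in the a_j's. Collect the n equations into a matrix system V a = ℓ, where row i of V is v_i (expressed in the standard basis). Since V is invertible (lower-triangular with 1s on the diagonal, up to permutation), solve by back-substitution:
  V =
[[1, 1, 0, 0],
 [0, 1, 1, 1],
 [1, 1, 1, 0],
 [1, 0, 0, 0]]
  V a = (3, -1, 4, 4)
Solving gives a = (4, -1, 1, -1).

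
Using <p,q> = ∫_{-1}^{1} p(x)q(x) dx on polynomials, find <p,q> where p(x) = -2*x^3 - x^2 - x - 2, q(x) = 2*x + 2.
<p,q> = -184/15

Expand the product: p(x)·q(x) = -4*x^4 - 6*x^3 - 4*x^2 - 6*x - 4.
∫_{-1}^{1} of each monomial x^k gives [2/(k+1) if k even, 0 if k odd]. Integrating term-by-term (or equivalently evaluating the antiderivative F(x) = -4*x^5/5 - 3*x^4/2 - 4*x^3/3 - 3*x^2 - 4*x at the endpoints):
  F(1) − F(−1) = -319/30 − (49/30) = -184/15.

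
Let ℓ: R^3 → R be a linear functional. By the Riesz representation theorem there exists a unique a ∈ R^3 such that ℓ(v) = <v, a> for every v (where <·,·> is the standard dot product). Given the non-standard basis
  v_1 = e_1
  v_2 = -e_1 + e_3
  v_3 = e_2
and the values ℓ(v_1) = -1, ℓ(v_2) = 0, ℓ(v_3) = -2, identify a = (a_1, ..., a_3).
a = (-1, -2, -1)

Write a = (a_1, ..., a_3) in the standard basis. For each basis vector v_i, ℓ(v_i) = <v_i, a> is a linear equation in the a_j's. Collect the n equations into a matrix system V a = ℓ, where row i of V is v_i (expressed in the standard basis). Since V is invertible (lower-triangular with 1s on the diagonal, up to permutation), solve by back-substitution:
  V =
[[1, 0, 0],
 [-1, 0, 1],
 [0, 1, 0]]
  V a = (-1, 0, -2)
Solving gives a = (-1, -2, -1).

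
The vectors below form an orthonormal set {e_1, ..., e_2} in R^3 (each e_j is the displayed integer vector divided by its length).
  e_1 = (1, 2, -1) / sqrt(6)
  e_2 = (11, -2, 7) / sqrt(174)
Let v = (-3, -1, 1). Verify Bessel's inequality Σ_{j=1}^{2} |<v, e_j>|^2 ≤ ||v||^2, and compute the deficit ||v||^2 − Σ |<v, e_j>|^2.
Σ |<v, e_j>|^2 = 270/29; ||v||^2 = 11; deficit = 49/29

Write each e_j = u_j / sqrt(<u_j, u_j>) where u_j is the displayed integer vector. Then <v, e_j> = <v, u_j> / sqrt(<u_j, u_j>), so |<v, e_j>|^2 = <v, u_j>^2 / <u_j, u_j>.
Coefficients: <v, e_1> = -6/sqrt(6), <v, e_2> = -24/sqrt(174).
Square and sum: Σ |<v, e_j>|^2 = 270/29.
Compute ||v||^2 = v·v = 11.
Deficit = 11 − 270/29 = 49/29 ≥ 0, confirming Bessel's inequality. (The deficit equals ||v − Σ <v,e_j> e_j||^2, the squared distance from v to span{e_j}.)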